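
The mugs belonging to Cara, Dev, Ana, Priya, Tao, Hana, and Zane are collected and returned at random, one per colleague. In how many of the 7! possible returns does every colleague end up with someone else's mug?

This is the derangement count D_7: permutations of 7 items with no fixed point.
By inclusion–exclusion this is Σ_{j=0}^{7} (−1)^j C(7,j)·(7−j)!.
Computing: 5040 − 5040 + 2520 − 840 + 210 − 42 + 7 − 1 = 1854.

1854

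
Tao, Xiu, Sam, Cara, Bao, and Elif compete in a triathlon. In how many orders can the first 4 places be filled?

360

There are 6 choices for 1st place, 5 for 2nd, and so on down to 3 for position 4.
That gives 6 × 5 × 4 × 3 = 360.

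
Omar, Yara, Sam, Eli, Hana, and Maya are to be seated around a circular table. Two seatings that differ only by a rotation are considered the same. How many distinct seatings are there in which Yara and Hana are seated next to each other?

Glue Yara and Hana into a block (2 internal orders). Seating 5 units around a circle gives (4)! arrangements.
So 2 × (4)! = 2 × 24 = 48.

48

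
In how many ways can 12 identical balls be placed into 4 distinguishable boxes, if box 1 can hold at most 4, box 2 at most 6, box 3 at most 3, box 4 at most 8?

Without the upper bounds there are C(15,3) = 455 ways to split 12 among 4 boxes.
Subtract solutions that violate a single cap (substitute x_i' = x_i − (cap_i+1)): x_1 ≥ 5 gives C(10,3) = 120; x_2 ≥ 7 gives C(8,3) = 56; x_3 ≥ 4 gives C(11,3) = 165; x_4 ≥ 9 gives C(6,3) = 20. Together 361.
Add back pairs where two caps are both exceeded: 1 + 20 + 0 + 4 + 0 + 0 = 25.
By inclusion–exclusion the count is 455 − 361 + 25 = 119.

119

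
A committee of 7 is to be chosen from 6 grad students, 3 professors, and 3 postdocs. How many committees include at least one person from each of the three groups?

720

Total 7-person selections from all 12: C(12,7) = 792.
Subtract selections that omit an entire group: no grad students → C(6,7) = 0; no professors → C(9,7) = 36; no postdocs → C(9,7) = 36.
Add back selections omitting two groups (i.e. drawn from a single group): C(6,7) + C(3,7) + C(3,7) = 0.
By inclusion–exclusion: 792 − 72 + 0 = 720.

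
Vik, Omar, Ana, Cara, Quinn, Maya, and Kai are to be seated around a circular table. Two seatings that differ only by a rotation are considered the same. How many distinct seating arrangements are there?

720

Fix one person's seat to break rotational symmetry; the remaining 6 people can be arranged in (6)! = 720 ways.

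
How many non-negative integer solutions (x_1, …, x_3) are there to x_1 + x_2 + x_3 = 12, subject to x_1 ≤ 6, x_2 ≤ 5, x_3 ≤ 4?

10

Ignoring the caps, the number of non-negative solutions to x_1+…+x_3 = 12 is C(14,2) = 91.
Subtract solutions that violate a single cap (substitute x_i' = x_i − (cap_i+1)): x_1 ≥ 7 gives C(7,2) = 21; x_2 ≥ 6 gives C(8,2) = 28; x_3 ≥ 5 gives C(9,2) = 36. Together 85.
Add back pairs where two caps are both exceeded: 0 + 1 + 3 = 4.
By inclusion–exclusion the count is 91 − 85 + 4 = 10.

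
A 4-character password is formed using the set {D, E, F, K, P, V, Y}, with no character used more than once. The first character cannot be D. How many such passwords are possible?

720

The first character has 7−1 = 6 choices (anything except D).
The remaining 3 characters are filled from the other 6 symbols without repetition: 6 × 5 × 4 = 120.
Total: 6 × 120 = 720.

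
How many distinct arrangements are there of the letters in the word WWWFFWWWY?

The 9 letters of WWWFFWWWY have repeats: F appearing twice and W appearing 6 times.
Dividing 9! = 362880 by 6!·2! = 1440 for the repeated letters gives 252.

252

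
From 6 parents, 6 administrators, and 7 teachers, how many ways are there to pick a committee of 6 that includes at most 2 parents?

20163

Split by how many parents are chosen (0 through 2).
Sum: C(6,0)·C(13,6) + C(6,1)·C(13,5) + C(6,2)·C(13,4) = 1716 + 7722 + 10725 = 20163.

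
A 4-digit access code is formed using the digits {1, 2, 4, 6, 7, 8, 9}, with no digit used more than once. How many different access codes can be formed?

840

Choose and order 4 of the 7 symbols: the first digit has 7 options, the next 6, then 5, 4.
That product is 7 × 6 × 5 × 4 = 840.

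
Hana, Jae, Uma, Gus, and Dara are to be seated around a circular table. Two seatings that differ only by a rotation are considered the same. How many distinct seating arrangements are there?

24

Seat Hana anywhere (absorbing the rotational symmetry), then permute the other 4: (4)! = 24.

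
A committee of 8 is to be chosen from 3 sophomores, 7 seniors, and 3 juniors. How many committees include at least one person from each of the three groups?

1197

With no constraint there are C(13,8) = 1287 possible selections.
Selections missing a whole group: no sophomores → C(10,8) = 45; no seniors → C(6,8) = 0; no juniors → C(10,8) = 45.
Add back selections omitting two groups (i.e. drawn from a single group): C(3,8) + C(7,8) + C(3,8) = 0.
By inclusion–exclusion: 1287 − 90 + 0 = 1197.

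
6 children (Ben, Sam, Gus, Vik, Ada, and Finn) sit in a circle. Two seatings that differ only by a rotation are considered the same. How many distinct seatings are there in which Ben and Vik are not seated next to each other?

Without the restriction there are (5)! = 120 seatings.
Those with Ben next to Vik: fuse the pair into one unit and seat 5 units around a circle — 2·(4)! = 48.
Subtracting, 120 − 48 = 72.

72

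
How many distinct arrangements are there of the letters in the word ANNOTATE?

5040

The 8 letters of ANNOTATE have repeats: A appearing twice, N appearing twice, and T appearing twice.
So there are 8! / (2!·2!·2!) = 5040 distinguishable arrangements.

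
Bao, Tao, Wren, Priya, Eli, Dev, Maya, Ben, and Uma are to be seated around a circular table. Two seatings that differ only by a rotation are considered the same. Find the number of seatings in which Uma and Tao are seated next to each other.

10080

Treat {Uma, Tao} as one unit (2 internal orders) and seat the resulting 8 units around the table: (7)! circular arrangements.
So 2 × (7)! = 2 × 5040 = 10080.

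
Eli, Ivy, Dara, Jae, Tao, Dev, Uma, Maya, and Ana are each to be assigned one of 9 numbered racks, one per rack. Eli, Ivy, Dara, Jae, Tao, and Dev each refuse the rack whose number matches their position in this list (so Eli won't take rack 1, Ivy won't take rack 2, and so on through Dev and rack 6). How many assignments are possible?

Let Aᵢ (for 1 ≤ i ≤ 6) be the placements that put person i in their forbidden rack. Any j of these fix j positions, leaving (9−j)! ways to fill the rest, and there are C(6,j) ways to pick which j.
By inclusion–exclusion, the number of valid placements is Σ_{j=0}^{6} (−1)^j C(6,j)·(9−j)!.
Computing: 362880 − 241920 + 75600 − 14400 + 1800 − 144 + 6 = 183822.

183822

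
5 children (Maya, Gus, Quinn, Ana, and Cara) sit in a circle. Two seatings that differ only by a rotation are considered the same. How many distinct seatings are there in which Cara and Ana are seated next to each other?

Glue Cara and Ana into a block (2 internal orders). Seating 4 units around a circle gives (3)! arrangements.
So 2 × (3)! = 2 × 6 = 12.

12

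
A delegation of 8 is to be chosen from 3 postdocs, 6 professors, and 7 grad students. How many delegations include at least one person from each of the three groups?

Total 8-person selections from all 16: C(16,8) = 12870.
Subtract selections that omit an entire group: no postdocs → C(13,8) = 1287; no professors → C(10,8) = 45; no grad students → C(9,8) = 9.
Add back selections omitting two groups (i.e. drawn from a single group): C(3,8) + C(6,8) + C(7,8) = 0.
By inclusion–exclusion: 12870 − 1341 + 0 = 11529.

11529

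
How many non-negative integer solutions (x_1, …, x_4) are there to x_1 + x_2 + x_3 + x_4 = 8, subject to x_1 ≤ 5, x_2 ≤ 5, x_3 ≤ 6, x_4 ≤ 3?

Ignoring the caps, the number of non-negative solutions to x_1+…+x_4 = 8 is C(11,3) = 165.
Subtract solutions that violate a single cap (substitute x_i' = x_i − (cap_i+1)): x_1 ≥ 6 gives C(5,3) = 10; x_2 ≥ 6 gives C(5,3) = 10; x_3 ≥ 7 gives C(4,3) = 4; x_4 ≥ 4 gives C(7,3) = 35. Together 59.
No two caps can be exceeded simultaneously, so the pair terms are all 0.
By inclusion–exclusion the count is 165 − 59 + 0 = 106.

106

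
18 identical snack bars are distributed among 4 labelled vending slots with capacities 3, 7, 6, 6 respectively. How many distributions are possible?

Without the upper bounds there are C(21,3) = 1330 ways to split 18 among 4 vending slots.
Subtract solutions that violate a single cap (substitute x_i' = x_i − (cap_i+1)): x_1 ≥ 4 gives C(17,3) = 680; x_2 ≥ 8 gives C(13,3) = 286; x_3 ≥ 7 gives C(14,3) = 364; x_4 ≥ 7 gives C(14,3) = 364. Together 1694.
Add back pairs where two caps are both exceeded: 84 + 120 + 120 + 20 + 20 + 35 = 399.
Subtract triples: 0 + 0 + 1 + 0 = 1.
By inclusion–exclusion the count is 1330 − 1694 + 399 − 1 = 34.

34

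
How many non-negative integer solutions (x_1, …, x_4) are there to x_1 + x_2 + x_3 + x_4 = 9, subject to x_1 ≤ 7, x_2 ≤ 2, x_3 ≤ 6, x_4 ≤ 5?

Ignoring the caps, the number of non-negative solutions to x_1+…+x_4 = 9 is C(12,3) = 220.
Subtract solutions that violate a single cap (substitute x_i' = x_i − (cap_i+1)): x_1 ≥ 8 gives C(4,3) = 4; x_2 ≥ 3 gives C(9,3) = 84; x_3 ≥ 7 gives C(5,3) = 10; x_4 ≥ 6 gives C(6,3) = 20. Together 118.
Add back pairs where two caps are both exceeded: 0 + 0 + 0 + 0 + 1 + 0 = 1.
By inclusion–exclusion the count is 220 − 118 + 1 = 103.

103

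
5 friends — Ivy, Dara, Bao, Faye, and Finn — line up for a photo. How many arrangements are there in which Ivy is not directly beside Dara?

72

There are 5! = 120 arrangements in all. If Ivy and Dara are adjacent, merging them into one block gives 2·(4)! = 48 arrangements.
So 120 − 48 = 72 arrangements keep them apart.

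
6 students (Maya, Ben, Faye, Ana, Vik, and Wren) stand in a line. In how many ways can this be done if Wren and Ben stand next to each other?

Glue Wren and Ben into one block (2 internal orders), leaving 5 units to arrange in a row.
That gives 2 × 5! = 2 × 120 = 240.

240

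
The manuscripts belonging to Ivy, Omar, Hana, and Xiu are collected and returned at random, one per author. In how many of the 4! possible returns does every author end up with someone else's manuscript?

Let Aᵢ be the assignments in which author i gets their own manuscript. We want the size of the complement of A₁∪…∪A_4.
By inclusion–exclusion this is Σ_{j=0}^{4} (−1)^j C(4,j)·(4−j)!.
Computing: 24 − 24 + 12 − 4 + 1 = 9.

9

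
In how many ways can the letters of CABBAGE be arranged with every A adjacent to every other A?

Treat the 2 copies of A as a single block. The multiset to arrange is then {AA, B, B, C, E, G}, 6 items in all.
That gives (6)!/(2!) = 360 arrangements.

360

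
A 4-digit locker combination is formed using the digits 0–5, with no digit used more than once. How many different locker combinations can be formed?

360

With no repetition, fill the 4 digits in order: 6 choices, then 5, down to 3.
That product is 6 × 5 × 4 × 3 = 360.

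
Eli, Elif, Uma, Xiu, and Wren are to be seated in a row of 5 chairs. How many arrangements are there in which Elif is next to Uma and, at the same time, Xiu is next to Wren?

Treat {Elif,Uma} as one block (2 orders) and {Xiu,Wren} as another (2 orders).
That leaves 3 units to arrange: 2 × 2 × 3! = 4 × 6 = 24.

24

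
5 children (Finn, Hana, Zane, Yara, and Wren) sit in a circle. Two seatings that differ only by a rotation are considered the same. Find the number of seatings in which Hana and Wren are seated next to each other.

12

Glue Hana and Wren into a block (2 internal orders). Seating 4 units around a circle gives (3)! arrangements.
So 2 × (3)! = 2 × 6 = 12.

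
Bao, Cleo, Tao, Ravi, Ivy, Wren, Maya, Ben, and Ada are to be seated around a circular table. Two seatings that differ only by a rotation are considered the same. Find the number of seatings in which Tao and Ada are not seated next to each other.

30240

Without the restriction there are (8)! = 40320 seatings.
Those with Tao next to Ada: fuse the pair into one unit and seat 8 units around a circle — 2·(7)! = 10080.
Subtracting, 40320 − 10080 = 30240.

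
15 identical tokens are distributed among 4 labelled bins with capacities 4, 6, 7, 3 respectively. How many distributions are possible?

51

Without the upper bounds there are C(18,3) = 816 ways to split 15 among 4 bins.
Subtract solutions that violate a single cap (substitute x_i' = x_i − (cap_i+1)): x_1 ≥ 5 gives C(13,3) = 286; x_2 ≥ 7 gives C(11,3) = 165; x_3 ≥ 8 gives C(10,3) = 120; x_4 ≥ 4 gives C(14,3) = 364. Together 935.
Add back pairs where two caps are both exceeded: 20 + 10 + 84 + 1 + 35 + 20 = 170.
By inclusion–exclusion the count is 816 − 935 + 170 = 51.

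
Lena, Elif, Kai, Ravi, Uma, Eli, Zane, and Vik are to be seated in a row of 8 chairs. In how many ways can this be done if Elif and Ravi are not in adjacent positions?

30240

Of the 8! = 40320 arrangements, those with Elif and Ravi adjacent number 2 × 7! = 10080 (treat the pair as a block with 2 internal orders).
Complementary counting: 40320 − 10080 = 30240.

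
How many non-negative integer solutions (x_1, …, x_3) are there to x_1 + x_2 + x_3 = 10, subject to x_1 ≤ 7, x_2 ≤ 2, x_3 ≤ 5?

12

Ignoring the caps, the number of non-negative solutions to x_1+…+x_3 = 10 is C(12,2) = 66.
Subtract solutions that violate a single cap (substitute x_i' = x_i − (cap_i+1)): x_1 ≥ 8 gives C(4,2) = 6; x_2 ≥ 3 gives C(9,2) = 36; x_3 ≥ 6 gives C(6,2) = 15. Together 57.
Add back pairs where two caps are both exceeded: 0 + 0 + 3 = 3.
By inclusion–exclusion the count is 66 − 57 + 3 = 12.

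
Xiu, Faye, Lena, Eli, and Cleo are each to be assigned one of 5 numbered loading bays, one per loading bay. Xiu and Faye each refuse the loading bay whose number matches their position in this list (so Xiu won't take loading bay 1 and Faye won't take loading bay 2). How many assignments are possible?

78

Let Aᵢ (for i ∈ {1, 2}) be the placements that put person i in their forbidden loading bay. Any j of these fix j positions, leaving (5−j)! ways to fill the rest, and there are C(2,j) ways to pick which j.
By inclusion–exclusion, the number of valid placements is Σ_{j=0}^{2} (−1)^j C(2,j)·(5−j)!.
Computing: 120 − 48 + 6 = 78.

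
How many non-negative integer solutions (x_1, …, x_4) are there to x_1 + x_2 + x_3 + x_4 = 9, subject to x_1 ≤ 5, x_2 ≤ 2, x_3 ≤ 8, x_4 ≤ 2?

53

By stars and bars, unrestricted non-negative solutions to x_1+…+x_4 = 9 number C(9+3,3) = 220.
Subtract solutions that violate a single cap (substitute x_i' = x_i − (cap_i+1)): x_1 ≥ 6 gives C(6,3) = 20; x_2 ≥ 3 gives C(9,3) = 84; x_3 ≥ 9 gives C(3,3) = 1; x_4 ≥ 3 gives C(9,3) = 84. Together 189.
Add back pairs where two caps are both exceeded: 1 + 0 + 1 + 0 + 20 + 0 = 22.
By inclusion–exclusion the count is 220 − 189 + 22 = 53.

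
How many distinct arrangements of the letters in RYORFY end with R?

60

With the last slot taken by R, it remains to arrange the other 5 letters (YORFY).
Those 5 letters have Y appearing twice, giving (5)!/(2!) = 60.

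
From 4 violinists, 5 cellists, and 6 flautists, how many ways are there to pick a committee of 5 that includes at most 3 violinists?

Split by how many violinists are chosen (0 through 3).
Sum: C(4,0)·C(11,5) + C(4,1)·C(11,4) + C(4,2)·C(11,3) + C(4,3)·C(11,2) = 462 + 1320 + 990 + 220 = 2992.

2992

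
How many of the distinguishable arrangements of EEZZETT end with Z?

Fix Z in the last position and arrange the remaining 6 letters.
Those 6 letters have E appearing 3 times and T appearing twice, giving (6)!/(3!·2!) = 60.

60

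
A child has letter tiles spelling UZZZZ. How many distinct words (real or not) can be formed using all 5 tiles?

The 5 letters of UZZZZ have repeats: Z appearing 4 times.
The number of distinct arrangements is 5!/(4!) = 120/24 = 5.

5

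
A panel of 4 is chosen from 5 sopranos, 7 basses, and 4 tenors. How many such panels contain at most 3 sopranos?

1815

Split by how many sopranos are chosen (0 through 3).
Sum: C(5,0)·C(11,4) + C(5,1)·C(11,3) + C(5,2)·C(11,2) + C(5,3)·C(11,1) = 330 + 825 + 550 + 110 = 1815.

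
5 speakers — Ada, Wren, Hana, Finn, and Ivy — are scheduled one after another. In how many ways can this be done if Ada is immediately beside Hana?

Glue Ada and Hana into one block (2 internal orders), leaving 4 units to arrange in a row.
So the count is 2·(4)! = 48.

48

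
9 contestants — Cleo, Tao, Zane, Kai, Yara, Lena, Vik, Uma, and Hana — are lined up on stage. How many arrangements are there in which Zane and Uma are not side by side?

There are 9! = 362880 arrangements in all. If Zane and Uma are adjacent, merging them into one block gives 2·(8)! = 80640 arrangements.
So 362880 − 80640 = 282240 arrangements keep them apart.

282240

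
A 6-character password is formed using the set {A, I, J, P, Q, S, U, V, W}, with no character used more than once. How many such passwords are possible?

Choose and order 6 of the 9 symbols: the first character has 9 options, the next 8, and so on down to 4.
9 × 8 × 7 × 6 × 5 × 4 = 60480.

60480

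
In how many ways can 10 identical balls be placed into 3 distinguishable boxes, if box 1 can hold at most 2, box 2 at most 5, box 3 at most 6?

Without the upper bounds there are C(12,2) = 66 ways to split 10 among 3 boxes.
Subtract solutions that violate a single cap (substitute x_i' = x_i − (cap_i+1)): x_1 ≥ 3 gives C(9,2) = 36; x_2 ≥ 6 gives C(6,2) = 15; x_3 ≥ 7 gives C(5,2) = 10. Together 61.
Add back pairs where two caps are both exceeded: 3 + 1 + 0 = 4.
By inclusion–exclusion the count is 66 − 61 + 4 = 9.

9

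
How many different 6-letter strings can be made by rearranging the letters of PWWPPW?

Letter multiplicities in PWWPPW: P×3, W×3.
Dividing 6! = 720 by 3!·3! = 36 for the repeated letters gives 20.

20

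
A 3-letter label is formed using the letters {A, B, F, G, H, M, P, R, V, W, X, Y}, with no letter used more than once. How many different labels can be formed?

This is a permutation of 3 out of 12: P(12,3) = 12!/9!.
12 × 11 × 10 = 1320.

1320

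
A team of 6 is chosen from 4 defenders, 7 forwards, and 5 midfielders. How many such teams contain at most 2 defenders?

7062

Split by how many defenders are chosen (0 through 2).
Sum: C(4,0)·C(12,6) + C(4,1)·C(12,5) + C(4,2)·C(12,4) = 924 + 3168 + 2970 = 7062.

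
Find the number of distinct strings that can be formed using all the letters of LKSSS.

20

The 5 letters of LKSSS have repeats: S appearing 3 times.
So there are 5! / (3!) = 20 distinguishable arrangements.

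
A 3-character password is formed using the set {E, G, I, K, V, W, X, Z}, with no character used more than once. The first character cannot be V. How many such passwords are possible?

The first character has 8−1 = 7 choices (anything except V).
The remaining 2 characters are filled from the other 7 symbols without repetition: 7 × 6 = 42.
Total: 7 × 42 = 294.

294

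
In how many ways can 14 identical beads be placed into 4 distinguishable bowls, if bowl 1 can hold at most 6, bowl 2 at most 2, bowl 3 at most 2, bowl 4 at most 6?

Without the upper bounds there are C(17,3) = 680 ways to split 14 among 4 bowls.
Subtract solutions that violate a single cap (substitute x_i' = x_i − (cap_i+1)): x_1 ≥ 7 gives C(10,3) = 120; x_2 ≥ 3 gives C(14,3) = 364; x_3 ≥ 3 gives C(14,3) = 364; x_4 ≥ 7 gives C(10,3) = 120. Together 968.
Add back pairs where two caps are both exceeded: 35 + 35 + 1 + 165 + 35 + 35 = 306.
Subtract triples: 4 + 0 + 0 + 4 = 8.
By inclusion–exclusion the count is 680 − 968 + 306 − 8 = 10.

10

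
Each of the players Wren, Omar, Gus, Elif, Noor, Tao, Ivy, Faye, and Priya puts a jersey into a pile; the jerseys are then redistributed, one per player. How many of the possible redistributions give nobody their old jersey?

133496

Count assignments avoiding every fixed point. For any j of the 9 players fixed to their old jersey, the other 9−j can be arranged in (9−j)! ways.
By inclusion–exclusion this is Σ_{j=0}^{9} (−1)^j C(9,j)·(9−j)!.
Computing: 362880 − 362880 + 181440 − 60480 + 15120 − 3024 + 504 − 72 + 9 − 1 = 133496.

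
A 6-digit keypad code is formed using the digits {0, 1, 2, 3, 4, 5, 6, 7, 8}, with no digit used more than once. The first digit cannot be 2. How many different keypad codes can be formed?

The first digit has 9−1 = 8 choices (anything except 2).
The remaining 5 digits are filled from the other 8 symbols without repetition: 8 × 7 × 6 × 5 × 4 = 6720.
Total: 8 × 6720 = 53760.

53760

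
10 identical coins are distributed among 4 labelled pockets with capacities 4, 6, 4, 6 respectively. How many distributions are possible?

135

Without the upper bounds there are C(13,3) = 286 ways to split 10 among 4 pockets.
Subtract solutions that violate a single cap (substitute x_i' = x_i − (cap_i+1)): x_1 ≥ 5 gives C(8,3) = 56; x_2 ≥ 7 gives C(6,3) = 20; x_3 ≥ 5 gives C(8,3) = 56; x_4 ≥ 7 gives C(6,3) = 20. Together 152.
Add back pairs where two caps are both exceeded: 0 + 1 + 0 + 0 + 0 + 0 = 1.
By inclusion–exclusion the count is 286 − 152 + 1 = 135.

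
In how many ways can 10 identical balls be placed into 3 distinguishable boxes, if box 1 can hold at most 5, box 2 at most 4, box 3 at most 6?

20

Ignoring the caps, the number of non-negative solutions to x_1+…+x_3 = 10 is C(12,2) = 66.
Subtract solutions that violate a single cap (substitute x_i' = x_i − (cap_i+1)): x_1 ≥ 6 gives C(6,2) = 15; x_2 ≥ 5 gives C(7,2) = 21; x_3 ≥ 7 gives C(5,2) = 10. Together 46.
No two caps can be exceeded simultaneously, so the pair terms are all 0.
By inclusion–exclusion the count is 66 − 46 + 0 = 20.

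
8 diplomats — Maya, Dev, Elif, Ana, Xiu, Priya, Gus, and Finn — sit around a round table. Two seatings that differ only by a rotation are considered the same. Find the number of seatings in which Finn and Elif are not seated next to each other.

All circular seatings of 8 people number (7)! = 5040.
Those with Finn next to Elif: fuse the pair into one unit and seat 7 units around a circle — 2·(6)! = 1440.
Subtracting, 5040 − 1440 = 3600.

3600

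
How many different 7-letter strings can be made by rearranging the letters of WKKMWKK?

105

WKKMWKK has 7 letters with K appearing 4 times and W appearing twice.
So there are 7! / (4!·2!) = 105 distinguishable arrangements.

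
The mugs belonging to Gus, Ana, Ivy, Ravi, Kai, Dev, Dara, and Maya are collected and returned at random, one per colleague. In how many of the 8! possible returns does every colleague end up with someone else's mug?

14833

This is the derangement count D_8: permutations of 8 items with no fixed point.
By inclusion–exclusion this is Σ_{j=0}^{8} (−1)^j C(8,j)·(8−j)!.
Computing: 40320 − 40320 + 20160 − 6720 + 1680 − 336 + 56 − 8 + 1 = 14833.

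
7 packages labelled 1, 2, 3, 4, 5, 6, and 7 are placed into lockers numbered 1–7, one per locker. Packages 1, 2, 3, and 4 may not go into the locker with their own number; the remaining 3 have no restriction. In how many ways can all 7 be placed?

Let Aᵢ (for 1 ≤ i ≤ 4) be the placements that put package i in its forbidden locker. Any j of these fix j positions, leaving (7−j)! ways to fill the rest, and there are C(4,j) ways to pick which j.
By inclusion–exclusion, the number of valid placements is Σ_{j=0}^{4} (−1)^j C(4,j)·(7−j)!.
Computing: 5040 − 2880 + 720 − 96 + 6 = 2790.

2790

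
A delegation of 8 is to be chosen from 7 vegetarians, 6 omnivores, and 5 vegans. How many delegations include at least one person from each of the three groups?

Unrestricted: C(18,8) = 43758 ways to pick any 8 of the 18.
Subtract selections that omit an entire group: no vegetarians → C(11,8) = 165; no omnivores → C(12,8) = 495; no vegans → C(13,8) = 1287.
Add back selections omitting two groups (i.e. drawn from a single group): C(7,8) + C(6,8) + C(5,8) = 0.
By inclusion–exclusion: 43758 − 1947 + 0 = 41811.

41811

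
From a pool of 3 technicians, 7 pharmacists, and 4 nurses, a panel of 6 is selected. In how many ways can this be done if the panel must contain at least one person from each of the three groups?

Total 6-person selections from all 14: C(14,6) = 3003.
Selections missing a whole group: no technicians → C(11,6) = 462; no pharmacists → C(7,6) = 7; no nurses → C(10,6) = 210.
Add back selections omitting two groups (i.e. drawn from a single group): C(3,6) + C(7,6) + C(4,6) = 7.
By inclusion–exclusion: 3003 − 679 + 7 = 2331.

2331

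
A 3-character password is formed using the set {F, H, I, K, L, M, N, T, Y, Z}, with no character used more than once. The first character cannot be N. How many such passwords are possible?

The first character has 10−1 = 9 choices (anything except N).
The remaining 2 characters are filled from the other 9 symbols without repetition: 9 × 8 = 72.
Total: 9 × 72 = 648.

648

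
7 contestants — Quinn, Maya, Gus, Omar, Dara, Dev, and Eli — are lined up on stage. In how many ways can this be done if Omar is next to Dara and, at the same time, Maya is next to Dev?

Treat {Omar,Dara} as one block (2 orders) and {Maya,Dev} as another (2 orders).
That leaves 5 units to arrange: 2 × 2 × 5! = 4 × 120 = 480.

480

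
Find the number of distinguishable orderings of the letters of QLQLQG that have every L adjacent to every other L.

20

Treat the 2 copies of L as a single block. The multiset to arrange is then {LL, G, Q, Q, Q}, 5 items in all.
That gives (5)!/(3!) = 20 arrangements.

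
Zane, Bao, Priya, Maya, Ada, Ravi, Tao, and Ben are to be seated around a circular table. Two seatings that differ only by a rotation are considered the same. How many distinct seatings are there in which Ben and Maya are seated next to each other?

Glue Ben and Maya into a block (2 internal orders). Seating 7 units around a circle gives (6)! arrangements.
So 2 × (6)! = 2 × 720 = 1440.

1440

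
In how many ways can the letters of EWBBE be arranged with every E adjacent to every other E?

Treat the 2 copies of E as a single block. The multiset to arrange is then {EE, B, B, W}, 4 items in all.
That gives (4)!/(2!) = 12 arrangements.

12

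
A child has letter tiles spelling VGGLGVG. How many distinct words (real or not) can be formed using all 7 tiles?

105

VGGLGVG has 7 letters with G appearing 4 times and V appearing twice.
Dividing 7! = 5040 by 4!·2! = 48 for the repeated letters gives 105.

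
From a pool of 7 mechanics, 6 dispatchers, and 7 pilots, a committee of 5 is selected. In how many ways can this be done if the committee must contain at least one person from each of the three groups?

Total 5-person selections from all 20: C(20,5) = 15504.
Selections missing a whole group: no mechanics → C(13,5) = 1287; no dispatchers → C(14,5) = 2002; no pilots → C(13,5) = 1287.
Add back selections omitting two groups (i.e. drawn from a single group): C(7,5) + C(6,5) + C(7,5) = 48.
By inclusion–exclusion: 15504 − 4576 + 48 = 10976.

10976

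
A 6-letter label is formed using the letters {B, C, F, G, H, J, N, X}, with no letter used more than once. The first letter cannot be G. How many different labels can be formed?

The first letter has 8−1 = 7 choices (anything except G).
The remaining 5 letters are filled from the other 7 symbols without repetition: 7 × 6 × 5 × 4 × 3 = 2520.
Total: 7 × 2520 = 17640.

17640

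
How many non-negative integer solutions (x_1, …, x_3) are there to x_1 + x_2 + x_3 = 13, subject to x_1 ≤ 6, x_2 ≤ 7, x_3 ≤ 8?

41

Without the upper bounds there are C(15,2) = 105 ways to split 13 among 3 variables.
Subtract solutions that violate a single cap (substitute x_i' = x_i − (cap_i+1)): x_1 ≥ 7 gives C(8,2) = 28; x_2 ≥ 8 gives C(7,2) = 21; x_3 ≥ 9 gives C(6,2) = 15. Together 64.
No two caps can be exceeded simultaneously, so the pair terms are all 0.
By inclusion–exclusion the count is 105 − 64 + 0 = 41.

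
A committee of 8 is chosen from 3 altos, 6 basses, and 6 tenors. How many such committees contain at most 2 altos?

Split by how many altos are chosen (0 through 2).
Sum: C(3,0)·C(12,8) + C(3,1)·C(12,7) + C(3,2)·C(12,6) = 495 + 2376 + 2772 = 5643.

5643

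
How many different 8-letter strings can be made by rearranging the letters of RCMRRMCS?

The 8 letters of RCMRRMCS have repeats: C appearing twice, M appearing twice, and R appearing 3 times.
Dividing 8! = 40320 by 3!·2!·2! = 24 for the repeated letters gives 1680.

1680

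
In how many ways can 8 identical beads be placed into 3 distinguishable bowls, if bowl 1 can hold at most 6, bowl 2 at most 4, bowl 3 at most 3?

17

By stars and bars, unrestricted non-negative solutions to x_1+…+x_3 = 8 number C(8+2,2) = 45.
Subtract solutions that violate a single cap (substitute x_i' = x_i − (cap_i+1)): x_1 ≥ 7 gives C(3,2) = 3; x_2 ≥ 5 gives C(5,2) = 10; x_3 ≥ 4 gives C(6,2) = 15. Together 28.
No two caps can be exceeded simultaneously, so the pair terms are all 0.
By inclusion–exclusion the count is 45 − 28 + 0 = 17.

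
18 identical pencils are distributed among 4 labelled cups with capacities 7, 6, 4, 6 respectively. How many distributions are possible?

55

Without the upper bounds there are C(21,3) = 1330 ways to split 18 among 4 cups.
Subtract solutions that violate a single cap (substitute x_i' = x_i − (cap_i+1)): x_1 ≥ 8 gives C(13,3) = 286; x_2 ≥ 7 gives C(14,3) = 364; x_3 ≥ 5 gives C(16,3) = 560; x_4 ≥ 7 gives C(14,3) = 364. Together 1574.
Add back pairs where two caps are both exceeded: 20 + 56 + 20 + 84 + 35 + 84 = 299.
By inclusion–exclusion the count is 1330 − 1574 + 299 = 55.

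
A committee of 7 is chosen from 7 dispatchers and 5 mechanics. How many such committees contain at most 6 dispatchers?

Split by how many dispatchers are chosen (0 through 6).
Sum: C(7,0)·C(5,7) + C(7,1)·C(5,6) + C(7,2)·C(5,5) + C(7,3)·C(5,4) + C(7,4)·C(5,3) + C(7,5)·C(5,2) + C(7,6)·C(5,1) = 0 + 0 + 21 + 175 + 350 + 210 + 35 = 791.

791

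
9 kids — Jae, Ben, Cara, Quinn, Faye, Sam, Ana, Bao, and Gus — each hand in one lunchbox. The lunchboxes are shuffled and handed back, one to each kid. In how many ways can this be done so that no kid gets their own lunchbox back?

133496

Let Aᵢ be the assignments in which kid i gets their own lunchbox. We want the size of the complement of A₁∪…∪A_9.
By inclusion–exclusion this is Σ_{j=0}^{9} (−1)^j C(9,j)·(9−j)!.
Computing: 362880 − 362880 + 181440 − 60480 + 15120 − 3024 + 504 − 72 + 9 − 1 = 133496.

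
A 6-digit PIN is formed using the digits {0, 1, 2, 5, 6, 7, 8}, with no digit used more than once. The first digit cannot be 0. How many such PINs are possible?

4320

The first digit has 7−1 = 6 choices (anything except 0).
The remaining 5 digits are filled from the other 6 symbols without repetition: 6 × 5 × 4 × 3 × 2 = 720.
Total: 6 × 720 = 4320.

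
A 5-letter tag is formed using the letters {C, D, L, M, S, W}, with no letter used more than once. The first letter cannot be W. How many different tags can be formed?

The first letter has 6−1 = 5 choices (anything except W).
The remaining 4 letters are filled from the other 5 symbols without repetition: 5 × 4 × 3 × 2 = 120.
Total: 5 × 120 = 600.

600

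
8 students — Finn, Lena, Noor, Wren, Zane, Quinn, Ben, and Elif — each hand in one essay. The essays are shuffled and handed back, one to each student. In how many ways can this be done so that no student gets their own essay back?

14833

This is the derangement count D_8: permutations of 8 items with no fixed point.
By inclusion–exclusion this is Σ_{j=0}^{8} (−1)^j C(8,j)·(8−j)!.
Computing: 40320 − 40320 + 20160 − 6720 + 1680 − 336 + 56 − 8 + 1 = 14833.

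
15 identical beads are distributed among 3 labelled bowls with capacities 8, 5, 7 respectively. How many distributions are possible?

21

Ignoring the caps, the number of non-negative solutions to x_1+…+x_3 = 15 is C(17,2) = 136.
Subtract solutions that violate a single cap (substitute x_i' = x_i − (cap_i+1)): x_1 ≥ 9 gives C(8,2) = 28; x_2 ≥ 6 gives C(11,2) = 55; x_3 ≥ 8 gives C(9,2) = 36. Together 119.
Add back pairs where two caps are both exceeded: 1 + 0 + 3 = 4.
By inclusion–exclusion the count is 136 − 119 + 4 = 21.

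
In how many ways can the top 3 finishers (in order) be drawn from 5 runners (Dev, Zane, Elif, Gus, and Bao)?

This is an ordered selection of 3 from 5: P(5,3).
That gives 5 × 4 × 3 = 60.

60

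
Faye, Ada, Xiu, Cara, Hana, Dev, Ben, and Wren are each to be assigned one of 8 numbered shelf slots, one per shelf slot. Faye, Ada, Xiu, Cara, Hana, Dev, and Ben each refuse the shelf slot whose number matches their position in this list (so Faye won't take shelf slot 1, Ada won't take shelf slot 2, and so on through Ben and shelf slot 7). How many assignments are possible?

16687

Let Aᵢ (for 1 ≤ i ≤ 7) be the placements that put person i in their forbidden shelf slot. Any j of these fix j positions, leaving (8−j)! ways to fill the rest, and there are C(7,j) ways to pick which j.
By inclusion–exclusion, the number of valid placements is Σ_{j=0}^{7} (−1)^j C(7,j)·(8−j)!.
Computing: 40320 − 35280 + 15120 − 4200 + 840 − 126 + 14 − 1 = 16687.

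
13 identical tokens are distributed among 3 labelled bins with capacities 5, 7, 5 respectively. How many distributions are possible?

15

Without the upper bounds there are C(15,2) = 105 ways to split 13 among 3 bins.
Subtract solutions that violate a single cap (substitute x_i' = x_i − (cap_i+1)): x_1 ≥ 6 gives C(9,2) = 36; x_2 ≥ 8 gives C(7,2) = 21; x_3 ≥ 6 gives C(9,2) = 36. Together 93.
Add back pairs where two caps are both exceeded: 0 + 3 + 0 = 3.
By inclusion–exclusion the count is 105 − 93 + 3 = 15.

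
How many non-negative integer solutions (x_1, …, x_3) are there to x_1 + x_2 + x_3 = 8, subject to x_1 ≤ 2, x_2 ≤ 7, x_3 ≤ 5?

17

Without the upper bounds there are C(10,2) = 45 ways to split 8 among 3 variables.
Subtract solutions that violate a single cap (substitute x_i' = x_i − (cap_i+1)): x_1 ≥ 3 gives C(7,2) = 21; x_2 ≥ 8 gives C(2,2) = 1; x_3 ≥ 6 gives C(4,2) = 6. Together 28.
No two caps can be exceeded simultaneously, so the pair terms are all 0.
By inclusion–exclusion the count is 45 − 28 + 0 = 17.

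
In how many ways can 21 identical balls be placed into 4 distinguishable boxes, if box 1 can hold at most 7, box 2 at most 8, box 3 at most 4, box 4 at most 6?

35

Ignoring the caps, the number of non-negative solutions to x_1+…+x_4 = 21 is C(24,3) = 2024.
Subtract solutions that violate a single cap (substitute x_i' = x_i − (cap_i+1)): x_1 ≥ 8 gives C(16,3) = 560; x_2 ≥ 9 gives C(15,3) = 455; x_3 ≥ 5 gives C(19,3) = 969; x_4 ≥ 7 gives C(17,3) = 680. Together 2664.
Add back pairs where two caps are both exceeded: 35 + 165 + 84 + 120 + 56 + 220 = 680.
Subtract triples: 0 + 0 + 4 + 1 = 5.
By inclusion–exclusion the count is 2024 − 2664 + 680 − 5 = 35.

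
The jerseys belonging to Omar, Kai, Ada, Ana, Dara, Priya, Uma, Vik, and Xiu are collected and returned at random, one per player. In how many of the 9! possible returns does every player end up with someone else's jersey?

133496

This is the derangement count D_9: permutations of 9 items with no fixed point.
By inclusion–exclusion this is Σ_{j=0}^{9} (−1)^j C(9,j)·(9−j)!.
Computing: 362880 − 362880 + 181440 − 60480 + 15120 − 3024 + 504 − 72 + 9 − 1 = 133496.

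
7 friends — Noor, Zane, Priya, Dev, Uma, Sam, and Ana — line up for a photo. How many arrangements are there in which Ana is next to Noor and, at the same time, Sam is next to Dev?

Treat {Ana,Noor} as one block (2 orders) and {Sam,Dev} as another (2 orders).
That leaves 5 units to arrange: 2 × 2 × 5! = 4 × 120 = 480.

480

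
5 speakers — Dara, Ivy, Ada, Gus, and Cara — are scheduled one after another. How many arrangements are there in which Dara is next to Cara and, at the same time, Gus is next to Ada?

24

Treat {Dara,Cara} as one block (2 orders) and {Gus,Ada} as another (2 orders).
That leaves 3 units to arrange: 2 × 2 × 3! = 4 × 6 = 24.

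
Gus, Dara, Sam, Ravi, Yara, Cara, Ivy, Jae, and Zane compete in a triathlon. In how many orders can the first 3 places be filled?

504

This is an ordered selection of 3 from 9: P(9,3).
That gives 9 × 8 × 7 = 504.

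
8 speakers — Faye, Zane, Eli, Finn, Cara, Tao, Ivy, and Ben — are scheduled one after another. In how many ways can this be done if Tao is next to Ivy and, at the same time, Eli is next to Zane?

Treat {Tao,Ivy} as one block (2 orders) and {Eli,Zane} as another (2 orders).
That leaves 6 units to arrange: 2 × 2 × 6! = 4 × 720 = 2880.

2880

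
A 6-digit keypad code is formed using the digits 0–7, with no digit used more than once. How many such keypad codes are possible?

Choose and order 6 of the 8 symbols: the first digit has 8 options, the next 7, and so on down to 3.
That product is 8 × 7 × 6 × 5 × 4 × 3 = 20160.

20160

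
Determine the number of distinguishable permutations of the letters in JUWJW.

30

JUWJW has 5 letters with J appearing twice and W appearing twice.
Dividing 5! = 120 by 2!·2! = 4 for the repeated letters gives 30.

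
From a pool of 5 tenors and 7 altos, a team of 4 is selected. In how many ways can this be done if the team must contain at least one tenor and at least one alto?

455

With no constraint there are C(12,4) = 495 possible selections.
Selections missing a whole group: no tenors → C(7,4) = 35; no altos → C(5,4) = 5.
Both groups omitted at once is impossible, so 495 − 40 = 455.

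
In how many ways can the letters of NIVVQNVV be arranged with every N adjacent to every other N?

Treat the 2 copies of N as a single block. The multiset to arrange is then {NN, I, Q, V, V, V, V}, 7 items in all.
That gives (7)!/(4!) = 210 arrangements.

210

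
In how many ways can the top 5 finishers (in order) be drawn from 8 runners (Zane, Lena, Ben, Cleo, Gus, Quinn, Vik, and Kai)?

There are 8 choices for 1st place, 7 for 2nd, and so on down to 4 for position 5.
That gives 8 × 7 × 6 × 5 × 4 = 6720.

6720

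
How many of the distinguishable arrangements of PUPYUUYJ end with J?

210

With the last slot taken by J, it remains to arrange the other 7 letters (PUPYUUY).
Those 7 letters have P appearing twice, U appearing 3 times, and Y appearing twice, giving (7)!/(3!·2!·2!) = 210.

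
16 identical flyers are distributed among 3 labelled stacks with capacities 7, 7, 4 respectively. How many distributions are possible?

Ignoring the caps, the number of non-negative solutions to x_1+…+x_3 = 16 is C(18,2) = 153.
Subtract solutions that violate a single cap (substitute x_i' = x_i − (cap_i+1)): x_1 ≥ 8 gives C(10,2) = 45; x_2 ≥ 8 gives C(10,2) = 45; x_3 ≥ 5 gives C(13,2) = 78. Together 168.
Add back pairs where two caps are both exceeded: 1 + 10 + 10 = 21.
By inclusion–exclusion the count is 153 − 168 + 21 = 6.

6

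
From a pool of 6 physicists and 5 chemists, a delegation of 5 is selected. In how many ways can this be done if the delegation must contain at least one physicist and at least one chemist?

With no constraint there are C(11,5) = 462 possible selections.
Subtract selections that omit an entire group: no physicists → C(5,5) = 1; no chemists → C(6,5) = 6.
Both groups omitted at once is impossible, so 462 − 7 = 455.

455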